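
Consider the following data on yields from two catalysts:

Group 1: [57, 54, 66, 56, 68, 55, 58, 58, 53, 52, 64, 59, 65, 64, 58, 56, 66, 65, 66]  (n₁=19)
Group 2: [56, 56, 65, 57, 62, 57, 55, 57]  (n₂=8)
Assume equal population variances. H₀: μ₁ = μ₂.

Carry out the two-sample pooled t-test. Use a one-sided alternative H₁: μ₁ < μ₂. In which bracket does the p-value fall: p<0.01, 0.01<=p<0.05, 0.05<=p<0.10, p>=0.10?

x̄₁=60.000, s₁=5.175, n₁=19
x̄₂=58.125, s₂=3.482, n₂=8
s_p² = [18·5.175² + 7·3.482²]/25 = 22.6750
SE = √(s_p²·(1/19+1/8)) = 2.0069
t = (60.000−58.125)/2.0069 = 0.9343
df = 25
p-value (one-sided, H₁ less) = 0.82045
→ bracket: p>=0.10

p-value bracket: p>=0.10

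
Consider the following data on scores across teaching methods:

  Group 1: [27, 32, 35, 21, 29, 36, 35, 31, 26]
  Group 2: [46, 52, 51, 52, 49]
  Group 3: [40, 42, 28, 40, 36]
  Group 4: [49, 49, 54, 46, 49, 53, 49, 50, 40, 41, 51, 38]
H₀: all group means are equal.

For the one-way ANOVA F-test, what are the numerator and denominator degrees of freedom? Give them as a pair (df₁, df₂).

degrees of freedom = [3, 27]

k = 4 groups, N = 31 total
df = (k−1, N−k) = (4−1, 31−4) = (3, 27)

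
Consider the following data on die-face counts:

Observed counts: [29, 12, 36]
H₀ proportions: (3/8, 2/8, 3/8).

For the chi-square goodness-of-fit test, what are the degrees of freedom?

df = k − 1 = 3 − 1 = 2

degrees of freedom = 2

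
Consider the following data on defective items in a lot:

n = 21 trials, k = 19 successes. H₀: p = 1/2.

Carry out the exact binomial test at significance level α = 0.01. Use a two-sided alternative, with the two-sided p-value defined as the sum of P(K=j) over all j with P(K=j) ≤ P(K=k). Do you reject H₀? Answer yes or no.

reject H₀: yes

Exact binomial: n=21, k=19, p₀=1/2=0.5000
P(X=j) = C(n,j)·p₀^j·(1−p₀)^(n−j); p = Σ P(X=j) over j with P(X=j) ≤ P(X=19)
p-value (two-sided) = 0.00022
At α=0.01: p < α → reject H₀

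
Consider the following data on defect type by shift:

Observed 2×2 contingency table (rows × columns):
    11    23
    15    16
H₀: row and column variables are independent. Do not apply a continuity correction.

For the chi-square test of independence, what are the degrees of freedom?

df = (r−1)(c−1) = (2−1)·(2−1) = 1

degrees of freedom = 1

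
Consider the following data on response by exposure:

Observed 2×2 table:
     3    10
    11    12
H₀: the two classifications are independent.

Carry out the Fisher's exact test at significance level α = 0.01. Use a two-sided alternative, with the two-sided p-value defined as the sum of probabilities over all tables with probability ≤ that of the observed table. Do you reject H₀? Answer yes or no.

Margins: r₁=13, r₂=23, c₁=14, c₂=22, n=36
p_obs = C(13,3)·C(23,11)/C(36,14); sum pmf over tables with pmf ≤ p_obs
p-value (two-sided) = 0.17504
At α=0.01: p ≥ α → fail to reject H₀

reject H₀: no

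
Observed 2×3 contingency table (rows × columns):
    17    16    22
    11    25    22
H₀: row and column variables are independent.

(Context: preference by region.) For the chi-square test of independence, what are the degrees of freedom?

df = (r−1)(c−1) = (2−1)·(3−1) = 2

degrees of freedom = 2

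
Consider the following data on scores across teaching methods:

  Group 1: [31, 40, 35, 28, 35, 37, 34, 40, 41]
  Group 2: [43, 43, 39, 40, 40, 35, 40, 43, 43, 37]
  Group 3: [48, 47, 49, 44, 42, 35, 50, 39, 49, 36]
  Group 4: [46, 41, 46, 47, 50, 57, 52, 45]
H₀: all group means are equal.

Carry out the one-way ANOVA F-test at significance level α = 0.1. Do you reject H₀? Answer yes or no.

Group means [35.67, 40.30, 43.90, 48.00], grand mean 41.811
SSB = Σnᵢ(x̄ᵢ−x̄)² = 712.676; SSW = ΣΣ(x−x̄ᵢ)² = 675.000
MSB = 712.676/3 = 237.5586; MSW = 675.000/33 = 20.4545
F = MSB/MSW = 11.6140
df = (3, 33)
p-value (upper-tail) = 0.00002
At α=0.1: p < α → reject H₀

reject H₀: yes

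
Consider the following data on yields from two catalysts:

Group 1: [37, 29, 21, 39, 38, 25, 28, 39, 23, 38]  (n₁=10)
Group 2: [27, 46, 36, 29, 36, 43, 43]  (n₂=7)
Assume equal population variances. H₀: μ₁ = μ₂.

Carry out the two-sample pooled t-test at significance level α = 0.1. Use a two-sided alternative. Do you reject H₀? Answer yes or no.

reject H₀: no

x̄₁=31.700, s₁=7.227, n₁=10
x̄₂=37.143, s₂=7.290, n₂=7
s_p² = [9·7.227² + 6·7.290²]/15 = 52.5971
SE = √(s_p²·(1/10+1/7)) = 3.5740
t = (31.700−37.143)/3.5740 = -1.5229
df = 15
p-value (two-sided) = 0.14859
At α=0.1: p ≥ α → fail to reject H₀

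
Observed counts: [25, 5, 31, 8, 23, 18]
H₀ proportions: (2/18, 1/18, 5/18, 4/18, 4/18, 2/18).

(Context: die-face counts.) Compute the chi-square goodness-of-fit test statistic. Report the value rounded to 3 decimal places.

n = 110; E_i = n·p_i = [12.22, 6.11, 30.56, 24.44, 24.44, 12.22]
χ² = (25−12.22)²/12.22 + (5−6.11)²/6.11 + (31−30.56)²/30.56 + (8−24.44)²/24.44 + (23−24.44)²/24.44 + (18−12.22)²/12.22 = 27.4464
df = 5

test statistic = 27.446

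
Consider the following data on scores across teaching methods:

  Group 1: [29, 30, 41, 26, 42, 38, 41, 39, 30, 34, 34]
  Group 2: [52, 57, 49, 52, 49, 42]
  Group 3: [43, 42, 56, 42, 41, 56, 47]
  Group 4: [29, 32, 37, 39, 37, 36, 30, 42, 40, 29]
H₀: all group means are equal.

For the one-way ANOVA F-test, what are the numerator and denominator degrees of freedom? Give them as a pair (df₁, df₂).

k = 4 groups, N = 34 total
df = (k−1, N−k) = (4−1, 34−4) = (3, 30)

degrees of freedom = [3, 30]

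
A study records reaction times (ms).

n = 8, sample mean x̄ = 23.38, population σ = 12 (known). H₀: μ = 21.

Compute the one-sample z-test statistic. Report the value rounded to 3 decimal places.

SE = σ/√n = 12/√8 = 4.2426
z = (x̄−μ₀)/SE = (23.38−21)/4.2426 = 0.5610

test statistic = 0.561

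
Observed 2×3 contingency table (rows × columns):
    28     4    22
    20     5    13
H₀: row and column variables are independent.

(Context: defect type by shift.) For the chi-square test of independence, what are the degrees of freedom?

degrees of freedom = 2

df = (r−1)(c−1) = (2−1)·(3−1) = 2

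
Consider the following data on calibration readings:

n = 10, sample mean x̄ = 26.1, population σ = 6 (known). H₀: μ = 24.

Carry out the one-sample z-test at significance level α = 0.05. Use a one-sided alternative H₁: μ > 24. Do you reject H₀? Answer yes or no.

reject H₀: no

SE = σ/√n = 6/√10 = 1.8974
z = (x̄−μ₀)/SE = (26.1−24)/1.8974 = 1.1068
p-value (one-sided, H₁ greater) = 0.13419
At α=0.05: p ≥ α → fail to reject H₀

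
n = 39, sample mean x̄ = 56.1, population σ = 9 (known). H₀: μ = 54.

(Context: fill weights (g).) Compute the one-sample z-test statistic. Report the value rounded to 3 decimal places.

SE = σ/√n = 9/√39 = 1.4412
z = (x̄−μ₀)/SE = (56.1−54)/1.4412 = 1.4572

test statistic = 1.457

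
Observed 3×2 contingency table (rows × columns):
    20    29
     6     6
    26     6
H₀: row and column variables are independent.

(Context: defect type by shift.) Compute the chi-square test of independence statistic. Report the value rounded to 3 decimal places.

Row totals [49, 12, 32], col totals [52, 41], n=93
χ² = (20−27.40)²/27.40 + (29−21.60)²/21.60 + (6−6.71)²/6.71 + (6−5.29)²/5.29 + (26−17.89)²/17.89 + (6−14.11)²/14.11 = 13.0343
df = 2

test statistic = 13.034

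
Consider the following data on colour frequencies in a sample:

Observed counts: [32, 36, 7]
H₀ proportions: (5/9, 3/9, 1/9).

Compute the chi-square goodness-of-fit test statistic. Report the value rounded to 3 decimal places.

n = 75; E_i = n·p_i = [41.67, 25.00, 8.33]
χ² = (32−41.67)²/41.67 + (36−25.00)²/25.00 + (7−8.33)²/8.33 = 7.2960
df = 2

test statistic = 7.296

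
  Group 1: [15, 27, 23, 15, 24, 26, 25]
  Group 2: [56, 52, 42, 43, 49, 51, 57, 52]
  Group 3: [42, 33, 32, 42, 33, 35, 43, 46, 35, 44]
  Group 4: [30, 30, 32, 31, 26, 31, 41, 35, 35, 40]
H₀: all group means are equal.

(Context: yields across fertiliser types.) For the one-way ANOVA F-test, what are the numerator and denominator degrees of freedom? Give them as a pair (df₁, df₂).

degrees of freedom = [3, 31]

k = 4 groups, N = 35 total
df = (k−1, N−k) = (4−1, 35−4) = (3, 31)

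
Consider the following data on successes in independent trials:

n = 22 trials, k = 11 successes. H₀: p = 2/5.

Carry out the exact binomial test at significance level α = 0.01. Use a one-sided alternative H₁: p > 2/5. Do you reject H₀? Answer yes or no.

Exact binomial: n=22, k=11, p₀=2/5=0.4000
P(X≥11) from Σ C(n,i)·p₀^i·(1−p₀)^(n−i)
p-value (one-sided, H₁ greater) = 0.22805
At α=0.01: p ≥ α → fail to reject H₀

reject H₀: no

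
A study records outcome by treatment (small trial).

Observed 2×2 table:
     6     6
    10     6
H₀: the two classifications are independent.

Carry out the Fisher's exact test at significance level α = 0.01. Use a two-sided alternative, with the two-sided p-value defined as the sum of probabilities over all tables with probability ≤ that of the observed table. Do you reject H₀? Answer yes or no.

Margins: r₁=12, r₂=16, c₁=16, c₂=12, n=28
p_obs = C(12,6)·C(16,10)/C(28,16); sum pmf over tables with pmf ≤ p_obs
p-value (two-sided) = 0.70217
At α=0.01: p ≥ α → fail to reject H₀

reject H₀: no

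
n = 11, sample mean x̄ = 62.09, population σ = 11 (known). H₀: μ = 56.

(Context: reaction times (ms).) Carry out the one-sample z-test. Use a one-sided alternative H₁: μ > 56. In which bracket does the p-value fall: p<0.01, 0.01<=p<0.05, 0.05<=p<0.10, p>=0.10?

p-value bracket: 0.01<=p<0.05

SE = σ/√n = 11/√11 = 3.3166
z = (x̄−μ₀)/SE = (62.09−56)/3.3166 = 1.8362
p-value (one-sided, H₁ greater) = 0.03316
→ bracket: 0.01<=p<0.05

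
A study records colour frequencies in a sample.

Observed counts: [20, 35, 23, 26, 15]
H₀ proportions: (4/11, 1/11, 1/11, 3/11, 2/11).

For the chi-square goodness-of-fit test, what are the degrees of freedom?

degrees of freedom = 4

df = k − 1 = 5 − 1 = 4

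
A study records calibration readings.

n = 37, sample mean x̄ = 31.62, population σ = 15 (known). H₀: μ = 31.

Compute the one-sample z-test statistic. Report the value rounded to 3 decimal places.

SE = σ/√n = 15/√37 = 2.4660
z = (x̄−μ₀)/SE = (31.62−31)/2.4660 = 0.2514

test statistic = 0.251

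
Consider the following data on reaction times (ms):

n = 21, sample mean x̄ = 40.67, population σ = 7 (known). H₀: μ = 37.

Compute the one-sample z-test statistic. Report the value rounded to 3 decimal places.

SE = σ/√n = 7/√21 = 1.5275
z = (x̄−μ₀)/SE = (40.67−37)/1.5275 = 2.4026

test statistic = 2.403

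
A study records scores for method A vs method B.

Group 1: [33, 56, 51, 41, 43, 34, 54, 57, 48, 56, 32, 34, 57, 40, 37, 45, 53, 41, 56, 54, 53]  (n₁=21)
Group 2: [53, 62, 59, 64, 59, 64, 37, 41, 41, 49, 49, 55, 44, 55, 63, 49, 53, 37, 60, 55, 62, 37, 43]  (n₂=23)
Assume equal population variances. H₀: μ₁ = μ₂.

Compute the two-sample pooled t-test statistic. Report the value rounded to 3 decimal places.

x̄₁=46.429, s₁=9.009, n₁=21
x̄₂=51.783, s₂=9.264, n₂=23
s_p² = [20·9.009² + 22·9.264²]/42 = 83.5966
SE = √(s_p²·(1/21+1/23)) = 2.7596
t = (46.429−51.783)/2.7596 = -1.9401
df = 42

test statistic = -1.940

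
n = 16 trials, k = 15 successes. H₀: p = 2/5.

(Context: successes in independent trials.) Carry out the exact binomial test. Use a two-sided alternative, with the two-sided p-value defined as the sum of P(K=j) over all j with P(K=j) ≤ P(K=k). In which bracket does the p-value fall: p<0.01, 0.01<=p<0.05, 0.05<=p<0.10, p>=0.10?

Exact binomial: n=16, k=15, p₀=2/5=0.4000
P(X=j) = C(n,j)·p₀^j·(1−p₀)^(n−j); p = Σ P(X=j) over j with P(X=j) ≤ P(X=15)
p-value (two-sided) = 0.00001
→ bracket: p<0.01

p-value bracket: p<0.01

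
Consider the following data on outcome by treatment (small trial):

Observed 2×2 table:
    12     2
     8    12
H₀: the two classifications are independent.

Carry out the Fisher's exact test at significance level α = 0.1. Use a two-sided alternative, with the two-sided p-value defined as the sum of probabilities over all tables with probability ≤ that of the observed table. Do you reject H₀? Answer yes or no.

Margins: r₁=14, r₂=20, c₁=20, c₂=14, n=34
p_obs = C(14,12)·C(20,8)/C(34,20); sum pmf over tables with pmf ≤ p_obs
p-value (two-sided) = 0.01284
At α=0.1: p < α → reject H₀

reject H₀: yes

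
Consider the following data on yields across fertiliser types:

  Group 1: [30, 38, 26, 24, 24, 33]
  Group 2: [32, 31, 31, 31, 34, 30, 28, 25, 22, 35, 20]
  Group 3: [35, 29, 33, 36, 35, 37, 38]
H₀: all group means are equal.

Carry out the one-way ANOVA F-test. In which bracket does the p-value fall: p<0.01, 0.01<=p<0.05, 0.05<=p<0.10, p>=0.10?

Group means [29.17, 29.00, 34.71], grand mean 30.708
SSB = Σnᵢ(x̄ᵢ−x̄)² = 158.696; SSW = ΣΣ(x−x̄ᵢ)² = 440.262
MSB = 158.696/2 = 79.3482; MSW = 440.262/21 = 20.9649
F = MSB/MSW = 3.7848
df = (2, 21)
p-value (upper-tail) = 0.03947
→ bracket: 0.01<=p<0.05

p-value bracket: 0.01<=p<0.05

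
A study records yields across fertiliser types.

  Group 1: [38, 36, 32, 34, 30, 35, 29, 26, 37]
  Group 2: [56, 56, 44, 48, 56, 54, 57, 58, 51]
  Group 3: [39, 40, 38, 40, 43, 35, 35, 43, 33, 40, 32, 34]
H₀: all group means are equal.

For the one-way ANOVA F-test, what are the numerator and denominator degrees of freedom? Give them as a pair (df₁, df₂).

degrees of freedom = [2, 27]

k = 3 groups, N = 30 total
df = (k−1, N−k) = (3−1, 30−3) = (2, 27)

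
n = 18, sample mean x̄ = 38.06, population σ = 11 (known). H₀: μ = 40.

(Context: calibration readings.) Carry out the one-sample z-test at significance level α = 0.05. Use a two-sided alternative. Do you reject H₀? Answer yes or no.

SE = σ/√n = 11/√18 = 2.5927
z = (x̄−μ₀)/SE = (38.06−40)/2.5927 = -0.7482
p-value (two-sided) = 0.45431
At α=0.05: p ≥ α → fail to reject H₀

reject H₀: no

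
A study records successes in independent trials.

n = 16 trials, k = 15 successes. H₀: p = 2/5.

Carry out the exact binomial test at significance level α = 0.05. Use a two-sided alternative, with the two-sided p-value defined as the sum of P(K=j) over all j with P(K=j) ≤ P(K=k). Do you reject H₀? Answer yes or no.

Exact binomial: n=16, k=15, p₀=2/5=0.4000
P(X=j) = C(n,j)·p₀^j·(1−p₀)^(n−j); p = Σ P(X=j) over j with P(X=j) ≤ P(X=15)
p-value (two-sided) = 0.00001
At α=0.05: p < α → reject H₀

reject H₀: yes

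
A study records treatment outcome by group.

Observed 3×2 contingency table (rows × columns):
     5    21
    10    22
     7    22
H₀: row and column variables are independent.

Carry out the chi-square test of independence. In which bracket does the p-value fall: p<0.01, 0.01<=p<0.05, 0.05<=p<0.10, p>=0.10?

p-value bracket: p>=0.10

Row totals [26, 32, 29], col totals [22, 65], n=87
χ² = (5−6.57)²/6.57 + (21−19.43)²/19.43 + (10−8.09)²/8.09 + (22−23.91)²/23.91 + (7−7.33)²/7.33 + (22−21.67)²/21.67 = 1.1273
df = 2
p-value (upper-tail) = 0.56913
→ bracket: p>=0.10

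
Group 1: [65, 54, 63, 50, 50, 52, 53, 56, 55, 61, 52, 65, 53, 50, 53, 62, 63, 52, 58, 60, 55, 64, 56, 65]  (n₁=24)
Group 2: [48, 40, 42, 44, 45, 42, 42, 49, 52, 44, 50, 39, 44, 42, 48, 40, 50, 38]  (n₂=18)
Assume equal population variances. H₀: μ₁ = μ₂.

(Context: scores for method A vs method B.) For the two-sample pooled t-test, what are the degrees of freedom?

df = n₁ + n₂ − 2 = 24 + 18 − 2 = 40

degrees of freedom = 40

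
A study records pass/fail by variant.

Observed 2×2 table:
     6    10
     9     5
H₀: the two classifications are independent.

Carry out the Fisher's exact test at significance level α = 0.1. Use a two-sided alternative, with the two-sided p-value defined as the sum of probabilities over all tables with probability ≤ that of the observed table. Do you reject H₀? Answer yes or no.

Margins: r₁=16, r₂=14, c₁=15, c₂=15, n=30
p_obs = C(16,6)·C(14,9)/C(30,15); sum pmf over tables with pmf ≤ p_obs
p-value (two-sided) = 0.27230
At α=0.1: p ≥ α → fail to reject H₀

reject H₀: no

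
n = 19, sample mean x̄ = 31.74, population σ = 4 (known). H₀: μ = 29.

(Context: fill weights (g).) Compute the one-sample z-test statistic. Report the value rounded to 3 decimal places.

SE = σ/√n = 4/√19 = 0.9177
z = (x̄−μ₀)/SE = (31.74−29)/0.9177 = 2.9858

test statistic = 2.986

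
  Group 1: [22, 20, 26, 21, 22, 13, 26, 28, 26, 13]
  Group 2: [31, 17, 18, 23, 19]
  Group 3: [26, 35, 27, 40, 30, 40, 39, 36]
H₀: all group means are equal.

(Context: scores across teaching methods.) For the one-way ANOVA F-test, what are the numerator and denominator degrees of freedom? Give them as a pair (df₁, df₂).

degrees of freedom = [2, 20]

k = 3 groups, N = 23 total
df = (k−1, N−k) = (3−1, 23−3) = (2, 20)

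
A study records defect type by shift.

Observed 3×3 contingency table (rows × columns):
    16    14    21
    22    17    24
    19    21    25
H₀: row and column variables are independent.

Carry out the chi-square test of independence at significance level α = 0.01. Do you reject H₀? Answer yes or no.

Row totals [51, 63, 65], col totals [57, 52, 70], n=179
χ² = (16−16.24)²/16.24 + (14−14.82)²/14.82 + (21−19.94)²/19.94 + (22−20.06)²/20.06 + (17−18.30)²/18.30 + (24−24.64)²/24.64 + (19−20.70)²/20.70 + (21−18.88)²/18.88 + (25−25.42)²/25.42 = 0.7844
df = 4
p-value (upper-tail) = 0.94053
At α=0.01: p ≥ α → fail to reject H₀

reject H₀: no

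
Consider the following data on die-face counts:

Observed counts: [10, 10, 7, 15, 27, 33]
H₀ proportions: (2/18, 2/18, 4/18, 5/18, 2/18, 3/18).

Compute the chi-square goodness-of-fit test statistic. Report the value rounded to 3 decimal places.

n = 102; E_i = n·p_i = [11.33, 11.33, 22.67, 28.33, 11.33, 17.00]
χ² = (10−11.33)²/11.33 + (10−11.33)²/11.33 + (7−22.67)²/22.67 + (15−28.33)²/28.33 + (27−11.33)²/11.33 + (33−17.00)²/17.00 = 54.1324
df = 5

test statistic = 54.132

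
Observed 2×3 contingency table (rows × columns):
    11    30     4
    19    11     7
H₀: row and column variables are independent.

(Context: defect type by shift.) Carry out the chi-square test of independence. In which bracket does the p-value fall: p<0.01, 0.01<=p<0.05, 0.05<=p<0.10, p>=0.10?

Row totals [45, 37], col totals [30, 41, 11], n=82
χ² = (11−16.46)²/16.46 + (30−22.50)²/22.50 + (4−6.04)²/6.04 + (19−13.54)²/13.54 + (11−18.50)²/18.50 + (7−4.96)²/4.96 = 11.0814
df = 2
p-value (upper-tail) = 0.00392
→ bracket: p<0.01

p-value bracket: p<0.01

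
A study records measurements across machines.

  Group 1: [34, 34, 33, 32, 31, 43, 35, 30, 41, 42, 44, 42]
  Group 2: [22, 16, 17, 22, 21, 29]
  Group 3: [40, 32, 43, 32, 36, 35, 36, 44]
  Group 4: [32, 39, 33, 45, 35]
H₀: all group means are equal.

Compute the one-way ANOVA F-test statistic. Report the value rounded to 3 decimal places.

test statistic = 16.211

Group means [36.75, 21.17, 37.25, 36.80], grand mean 33.871
SSB = Σnᵢ(x̄ᵢ−x̄)² = 1202.101; SSW = ΣΣ(x−x̄ᵢ)² = 667.383
MSB = 1202.101/3 = 400.7002; MSW = 667.383/27 = 24.7179
F = MSB/MSW = 16.2109
df = (3, 27)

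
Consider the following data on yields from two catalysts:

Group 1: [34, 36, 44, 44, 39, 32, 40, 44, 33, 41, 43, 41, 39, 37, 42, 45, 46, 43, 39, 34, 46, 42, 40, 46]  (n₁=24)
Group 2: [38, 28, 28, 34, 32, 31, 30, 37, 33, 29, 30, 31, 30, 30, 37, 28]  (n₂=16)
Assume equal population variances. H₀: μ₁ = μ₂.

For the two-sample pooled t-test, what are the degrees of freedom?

df = n₁ + n₂ − 2 = 24 + 16 − 2 = 38

degrees of freedom = 38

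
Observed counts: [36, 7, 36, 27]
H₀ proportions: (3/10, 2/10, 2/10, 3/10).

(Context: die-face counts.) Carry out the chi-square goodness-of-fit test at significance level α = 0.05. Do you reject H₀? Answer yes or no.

reject H₀: yes

n = 106; E_i = n·p_i = [31.80, 21.20, 21.20, 31.80]
χ² = (36−31.80)²/31.80 + (7−21.20)²/21.20 + (36−21.20)²/21.20 + (27−31.80)²/31.80 = 21.1226
df = 3
p-value (upper-tail) = 0.00010
At α=0.05: p < α → reject H₀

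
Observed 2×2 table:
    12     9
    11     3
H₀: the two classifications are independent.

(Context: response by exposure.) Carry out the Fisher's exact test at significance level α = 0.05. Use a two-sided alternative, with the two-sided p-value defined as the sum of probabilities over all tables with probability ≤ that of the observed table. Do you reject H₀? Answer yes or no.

reject H₀: no

Margins: r₁=21, r₂=14, c₁=23, c₂=12, n=35
p_obs = C(21,12)·C(14,11)/C(35,23); sum pmf over tables with pmf ≤ p_obs
p-value (two-sided) = 0.28164
At α=0.05: p ≥ α → fail to reject H₀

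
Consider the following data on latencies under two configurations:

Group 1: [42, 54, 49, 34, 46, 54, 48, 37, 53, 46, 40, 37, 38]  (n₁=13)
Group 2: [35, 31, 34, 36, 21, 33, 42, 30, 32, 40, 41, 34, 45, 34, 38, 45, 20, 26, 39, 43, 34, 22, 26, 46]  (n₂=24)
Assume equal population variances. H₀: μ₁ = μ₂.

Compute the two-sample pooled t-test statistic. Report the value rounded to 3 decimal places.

test statistic = 3.937

x̄₁=44.462, s₁=6.960, n₁=13
x̄₂=34.458, s₂=7.587, n₂=24
s_p² = [12·6.960² + 23·7.587²]/35 = 54.4340
SE = √(s_p²·(1/13+1/24)) = 2.5407
t = (44.462−34.458)/2.5407 = 3.9371
df = 35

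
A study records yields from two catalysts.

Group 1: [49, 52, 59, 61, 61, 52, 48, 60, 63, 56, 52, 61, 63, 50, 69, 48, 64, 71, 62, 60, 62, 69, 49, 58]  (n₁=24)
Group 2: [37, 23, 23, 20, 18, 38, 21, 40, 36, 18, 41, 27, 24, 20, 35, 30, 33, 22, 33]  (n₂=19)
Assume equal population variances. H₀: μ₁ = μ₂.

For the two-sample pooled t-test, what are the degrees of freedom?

df = n₁ + n₂ − 2 = 24 + 19 − 2 = 41

degrees of freedom = 41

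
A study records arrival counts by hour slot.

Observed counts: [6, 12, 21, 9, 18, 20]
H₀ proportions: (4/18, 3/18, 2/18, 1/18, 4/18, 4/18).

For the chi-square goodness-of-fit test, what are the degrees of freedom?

degrees of freedom = 5

df = k − 1 = 6 − 1 = 5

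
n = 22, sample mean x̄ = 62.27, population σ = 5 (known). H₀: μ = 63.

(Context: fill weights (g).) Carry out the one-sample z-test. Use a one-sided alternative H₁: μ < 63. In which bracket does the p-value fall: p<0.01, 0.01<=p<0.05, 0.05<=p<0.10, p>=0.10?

p-value bracket: p>=0.10

SE = σ/√n = 5/√22 = 1.0660
z = (x̄−μ₀)/SE = (62.27−63)/1.0660 = -0.6848
p-value (one-sided, H₁ less) = 0.24673
→ bracket: p>=0.10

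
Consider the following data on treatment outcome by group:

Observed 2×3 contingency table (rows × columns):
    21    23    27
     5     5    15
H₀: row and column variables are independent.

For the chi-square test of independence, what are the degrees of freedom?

df = (r−1)(c−1) = (2−1)·(3−1) = 2

degrees of freedom = 2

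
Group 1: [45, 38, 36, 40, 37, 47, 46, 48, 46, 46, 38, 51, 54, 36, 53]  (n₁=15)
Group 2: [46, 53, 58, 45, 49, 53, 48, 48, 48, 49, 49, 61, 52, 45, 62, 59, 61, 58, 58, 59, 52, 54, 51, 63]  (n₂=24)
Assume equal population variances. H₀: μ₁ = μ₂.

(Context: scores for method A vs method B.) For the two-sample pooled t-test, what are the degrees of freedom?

df = n₁ + n₂ − 2 = 15 + 24 − 2 = 37

degrees of freedom = 37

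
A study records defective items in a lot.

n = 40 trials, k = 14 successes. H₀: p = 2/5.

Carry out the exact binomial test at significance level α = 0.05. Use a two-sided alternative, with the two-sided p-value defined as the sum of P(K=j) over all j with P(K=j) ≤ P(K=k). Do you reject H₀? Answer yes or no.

Exact binomial: n=40, k=14, p₀=2/5=0.4000
P(X=j) = C(n,j)·p₀^j·(1−p₀)^(n−j); p = Σ P(X=j) over j with P(X=j) ≤ P(X=14)
p-value (two-sided) = 0.62891
At α=0.05: p ≥ α → fail to reject H₀

reject H₀: no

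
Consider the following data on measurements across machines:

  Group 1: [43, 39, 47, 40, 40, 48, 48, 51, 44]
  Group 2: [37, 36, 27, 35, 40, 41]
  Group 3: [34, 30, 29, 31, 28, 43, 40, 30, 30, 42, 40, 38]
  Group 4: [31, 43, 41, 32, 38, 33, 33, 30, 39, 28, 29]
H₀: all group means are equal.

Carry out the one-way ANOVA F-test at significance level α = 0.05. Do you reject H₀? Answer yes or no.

Group means [44.44, 36.00, 34.58, 34.27], grand mean 37.053
SSB = Σnᵢ(x̄ᵢ−x̄)² = 656.574; SSW = ΣΣ(x−x̄ᵢ)² = 879.321
MSB = 656.574/3 = 218.8580; MSW = 879.321/34 = 25.8624
F = MSB/MSW = 8.4624
df = (3, 34)
p-value (upper-tail) = 0.00025
At α=0.05: p < α → reject H₀

reject H₀: yes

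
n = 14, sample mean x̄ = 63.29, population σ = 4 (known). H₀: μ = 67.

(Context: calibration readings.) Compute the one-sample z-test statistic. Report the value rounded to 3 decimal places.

test statistic = -3.470

SE = σ/√n = 4/√14 = 1.0690
z = (x̄−μ₀)/SE = (63.29−67)/1.0690 = -3.4704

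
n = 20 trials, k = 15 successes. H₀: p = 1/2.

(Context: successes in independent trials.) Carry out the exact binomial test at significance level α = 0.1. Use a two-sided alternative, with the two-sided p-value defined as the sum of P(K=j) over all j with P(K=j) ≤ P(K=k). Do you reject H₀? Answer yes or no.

Exact binomial: n=20, k=15, p₀=1/2=0.5000
P(X=j) = C(n,j)·p₀^j·(1−p₀)^(n−j); p = Σ P(X=j) over j with P(X=j) ≤ P(X=15)
p-value (two-sided) = 0.04139
At α=0.1: p < α → reject H₀

reject H₀: yes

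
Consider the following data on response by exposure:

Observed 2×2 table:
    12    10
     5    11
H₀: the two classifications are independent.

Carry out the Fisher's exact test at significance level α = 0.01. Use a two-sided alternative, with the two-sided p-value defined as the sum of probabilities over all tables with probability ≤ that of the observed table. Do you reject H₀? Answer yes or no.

Margins: r₁=22, r₂=16, c₁=17, c₂=21, n=38
p_obs = C(22,12)·C(16,5)/C(38,17); sum pmf over tables with pmf ≤ p_obs
p-value (two-sided) = 0.19716
At α=0.01: p ≥ α → fail to reject H₀

reject H₀: no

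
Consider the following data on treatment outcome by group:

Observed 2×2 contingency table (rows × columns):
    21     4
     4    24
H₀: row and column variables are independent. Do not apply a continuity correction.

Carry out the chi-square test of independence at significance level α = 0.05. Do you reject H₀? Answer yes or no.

Row totals [25, 28], col totals [25, 28], n=53
χ² = (21−11.79)²/11.79 + (4−13.21)²/13.21 + (4−13.21)²/13.21 + (24−14.79)²/14.79 = 25.7584
df = 1
p-value (upper-tail) = 0.00000
At α=0.05: p < α → reject H₀

reject H₀: yes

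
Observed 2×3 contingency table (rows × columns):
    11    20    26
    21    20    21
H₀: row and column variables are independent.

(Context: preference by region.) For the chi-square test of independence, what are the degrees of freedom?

df = (r−1)(c−1) = (2−1)·(3−1) = 2

degrees of freedom = 2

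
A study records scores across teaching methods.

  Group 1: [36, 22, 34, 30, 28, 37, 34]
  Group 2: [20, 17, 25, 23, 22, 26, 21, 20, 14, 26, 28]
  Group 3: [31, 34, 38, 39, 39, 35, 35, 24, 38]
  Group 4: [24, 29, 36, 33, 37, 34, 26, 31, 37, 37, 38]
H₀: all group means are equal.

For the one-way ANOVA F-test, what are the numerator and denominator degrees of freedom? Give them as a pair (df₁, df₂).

degrees of freedom = [3, 34]

k = 4 groups, N = 38 total
df = (k−1, N−k) = (4−1, 38−4) = (3, 34)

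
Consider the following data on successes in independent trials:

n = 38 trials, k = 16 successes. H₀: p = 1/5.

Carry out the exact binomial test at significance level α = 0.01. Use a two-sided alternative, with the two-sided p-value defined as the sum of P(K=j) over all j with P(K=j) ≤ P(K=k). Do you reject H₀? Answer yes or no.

Exact binomial: n=38, k=16, p₀=1/5=0.2000
P(X=j) = C(n,j)·p₀^j·(1−p₀)^(n−j); p = Σ P(X=j) over j with P(X=j) ≤ P(X=16)
p-value (two-sided) = 0.00177
At α=0.01: p < α → reject H₀

reject H₀: yes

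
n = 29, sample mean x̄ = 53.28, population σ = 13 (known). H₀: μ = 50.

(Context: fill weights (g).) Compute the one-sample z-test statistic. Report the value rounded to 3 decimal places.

test statistic = 1.359

SE = σ/√n = 13/√29 = 2.4140
z = (x̄−μ₀)/SE = (53.28−50)/2.4140 = 1.3587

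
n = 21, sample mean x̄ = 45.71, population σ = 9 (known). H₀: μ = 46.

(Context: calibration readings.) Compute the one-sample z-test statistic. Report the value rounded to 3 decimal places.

SE = σ/√n = 9/√21 = 1.9640
z = (x̄−μ₀)/SE = (45.71−46)/1.9640 = -0.1477

test statistic = -0.148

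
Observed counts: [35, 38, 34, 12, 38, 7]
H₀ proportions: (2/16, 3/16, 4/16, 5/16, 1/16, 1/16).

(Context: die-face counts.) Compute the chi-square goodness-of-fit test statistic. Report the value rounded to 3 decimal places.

test statistic = 119.379

n = 164; E_i = n·p_i = [20.50, 30.75, 41.00, 51.25, 10.25, 10.25]
χ² = (35−20.50)²/20.50 + (38−30.75)²/30.75 + (34−41.00)²/41.00 + (12−51.25)²/51.25 + (38−10.25)²/10.25 + (7−10.25)²/10.25 = 119.3789
df = 5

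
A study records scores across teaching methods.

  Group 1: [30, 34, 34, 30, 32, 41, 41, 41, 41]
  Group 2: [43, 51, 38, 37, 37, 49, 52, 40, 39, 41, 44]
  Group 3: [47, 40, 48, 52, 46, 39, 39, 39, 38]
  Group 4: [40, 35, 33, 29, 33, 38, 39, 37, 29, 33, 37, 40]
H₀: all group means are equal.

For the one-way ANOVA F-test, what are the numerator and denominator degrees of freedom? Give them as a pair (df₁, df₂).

k = 4 groups, N = 41 total
df = (k−1, N−k) = (4−1, 41−4) = (3, 37)

degrees of freedom = [3, 37]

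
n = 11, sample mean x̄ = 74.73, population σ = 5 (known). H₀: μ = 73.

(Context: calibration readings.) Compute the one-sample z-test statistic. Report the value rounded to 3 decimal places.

SE = σ/√n = 5/√11 = 1.5076
z = (x̄−μ₀)/SE = (74.73−73)/1.5076 = 1.1476

test statistic = 1.148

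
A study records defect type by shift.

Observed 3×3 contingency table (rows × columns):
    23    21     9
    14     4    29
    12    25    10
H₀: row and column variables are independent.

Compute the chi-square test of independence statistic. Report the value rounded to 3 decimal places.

test statistic = 35.201

Row totals [53, 47, 47], col totals [49, 50, 48], n=147
χ² = (23−17.67)²/17.67 + (21−18.03)²/18.03 + (9−17.31)²/17.31 + (14−15.67)²/15.67 + (4−15.99)²/15.99 + (29−15.35)²/15.35 + (12−15.67)²/15.67 + (25−15.99)²/15.99 + (10−15.35)²/15.35 = 35.2007
df = 4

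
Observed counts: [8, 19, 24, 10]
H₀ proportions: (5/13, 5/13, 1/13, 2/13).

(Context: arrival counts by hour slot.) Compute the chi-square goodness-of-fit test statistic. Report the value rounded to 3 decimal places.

test statistic = 90.525

n = 61; E_i = n·p_i = [23.46, 23.46, 4.69, 9.38]
χ² = (8−23.46)²/23.46 + (19−23.46)²/23.46 + (24−4.69)²/4.69 + (10−9.38)²/9.38 = 90.5246
df = 3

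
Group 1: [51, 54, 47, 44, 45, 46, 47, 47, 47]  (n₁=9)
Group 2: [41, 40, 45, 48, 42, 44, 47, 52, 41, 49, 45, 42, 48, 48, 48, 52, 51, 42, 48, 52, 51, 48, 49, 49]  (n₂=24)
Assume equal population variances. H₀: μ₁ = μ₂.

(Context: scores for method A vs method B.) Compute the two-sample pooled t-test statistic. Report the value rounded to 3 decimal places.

test statistic = 0.565

x̄₁=47.556, s₁=3.087, n₁=9
x̄₂=46.750, s₂=3.825, n₂=24
s_p² = [8·3.087² + 23·3.825²]/31 = 13.3136
SE = √(s_p²·(1/9+1/24)) = 1.4262
t = (47.556−46.750)/1.4262 = 0.5648
df = 31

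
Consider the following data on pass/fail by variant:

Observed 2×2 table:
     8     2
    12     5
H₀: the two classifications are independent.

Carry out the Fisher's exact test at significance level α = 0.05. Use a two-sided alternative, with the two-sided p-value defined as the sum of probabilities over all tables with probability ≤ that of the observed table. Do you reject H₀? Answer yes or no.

Margins: r₁=10, r₂=17, c₁=20, c₂=7, n=27
p_obs = C(10,8)·C(17,12)/C(27,20); sum pmf over tables with pmf ≤ p_obs
p-value (two-sided) = 0.67839
At α=0.05: p ≥ α → fail to reject H₀

reject H₀: no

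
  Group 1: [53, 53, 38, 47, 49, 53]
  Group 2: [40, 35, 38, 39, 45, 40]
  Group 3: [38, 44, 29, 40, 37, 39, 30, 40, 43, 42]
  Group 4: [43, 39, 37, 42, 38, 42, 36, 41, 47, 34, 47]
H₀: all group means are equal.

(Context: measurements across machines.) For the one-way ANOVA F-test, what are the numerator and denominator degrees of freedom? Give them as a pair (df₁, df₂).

degrees of freedom = [3, 29]

k = 4 groups, N = 33 total
df = (k−1, N−k) = (4−1, 33−4) = (3, 29)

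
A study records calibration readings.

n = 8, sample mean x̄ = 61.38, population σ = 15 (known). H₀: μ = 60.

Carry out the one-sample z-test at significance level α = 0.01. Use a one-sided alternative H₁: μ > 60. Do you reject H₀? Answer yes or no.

SE = σ/√n = 15/√8 = 5.3033
z = (x̄−μ₀)/SE = (61.38−60)/5.3033 = 0.2602
p-value (one-sided, H₁ greater) = 0.39735
At α=0.01: p ≥ α → fail to reject H₀

reject H₀: no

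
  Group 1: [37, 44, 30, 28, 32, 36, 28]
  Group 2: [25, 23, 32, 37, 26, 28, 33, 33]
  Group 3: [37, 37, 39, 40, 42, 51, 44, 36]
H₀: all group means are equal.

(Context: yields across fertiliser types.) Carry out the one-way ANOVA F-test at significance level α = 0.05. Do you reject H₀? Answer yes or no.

reject H₀: yes

Group means [33.57, 29.62, 40.75], grand mean 34.696
SSB = Σnᵢ(x̄ᵢ−x̄)² = 507.780; SSW = ΣΣ(x−x̄ᵢ)² = 539.089
MSB = 507.780/2 = 253.8901; MSW = 539.089/20 = 26.9545
F = MSB/MSW = 9.4192
df = (2, 20)
p-value (upper-tail) = 0.00131
At α=0.05: p < α → reject H₀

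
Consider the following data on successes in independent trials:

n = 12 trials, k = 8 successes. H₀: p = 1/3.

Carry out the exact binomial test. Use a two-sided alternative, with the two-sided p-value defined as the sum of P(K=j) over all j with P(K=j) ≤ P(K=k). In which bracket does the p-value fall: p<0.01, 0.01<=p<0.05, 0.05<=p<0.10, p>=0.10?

Exact binomial: n=12, k=8, p₀=1/3=0.3333
P(X=j) = C(n,j)·p₀^j·(1−p₀)^(n−j); p = Σ P(X=j) over j with P(X=j) ≤ P(X=8)
p-value (two-sided) = 0.02647
→ bracket: 0.01<=p<0.05

p-value bracket: 0.01<=p<0.05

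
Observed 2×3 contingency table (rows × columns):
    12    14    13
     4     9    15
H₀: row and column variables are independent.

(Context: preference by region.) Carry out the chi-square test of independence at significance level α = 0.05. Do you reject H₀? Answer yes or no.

Row totals [39, 28], col totals [16, 23, 28], n=67
χ² = (12−9.31)²/9.31 + (14−13.39)²/13.39 + (13−16.30)²/16.30 + (4−6.69)²/6.69 + (9−9.61)²/9.61 + (15−11.70)²/11.70 = 3.5187
df = 2
p-value (upper-tail) = 0.17216
At α=0.05: p ≥ α → fail to reject H₀

reject H₀: no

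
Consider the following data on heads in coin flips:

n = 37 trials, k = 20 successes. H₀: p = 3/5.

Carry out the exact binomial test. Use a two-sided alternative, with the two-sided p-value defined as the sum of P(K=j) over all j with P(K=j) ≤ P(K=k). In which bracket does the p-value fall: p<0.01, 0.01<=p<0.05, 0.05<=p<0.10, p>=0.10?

Exact binomial: n=37, k=20, p₀=3/5=0.6000
P(X=j) = C(n,j)·p₀^j·(1−p₀)^(n−j); p = Σ P(X=j) over j with P(X=j) ≤ P(X=20)
p-value (two-sided) = 0.50360
→ bracket: p>=0.10

p-value bracket: p>=0.10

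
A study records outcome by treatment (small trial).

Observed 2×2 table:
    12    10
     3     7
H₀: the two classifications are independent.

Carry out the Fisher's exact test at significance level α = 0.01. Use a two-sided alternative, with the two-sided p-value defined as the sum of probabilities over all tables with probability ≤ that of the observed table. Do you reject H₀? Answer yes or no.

reject H₀: no

Margins: r₁=22, r₂=10, c₁=15, c₂=17, n=32
p_obs = C(22,12)·C(10,3)/C(32,15); sum pmf over tables with pmf ≤ p_obs
p-value (two-sided) = 0.26545
At α=0.01: p ≥ α → fail to reject H₀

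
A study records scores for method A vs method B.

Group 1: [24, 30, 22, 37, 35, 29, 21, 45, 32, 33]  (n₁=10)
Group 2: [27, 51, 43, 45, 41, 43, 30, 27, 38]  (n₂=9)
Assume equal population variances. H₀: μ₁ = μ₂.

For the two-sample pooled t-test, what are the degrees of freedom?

degrees of freedom = 17

df = n₁ + n₂ − 2 = 10 + 9 − 2 = 17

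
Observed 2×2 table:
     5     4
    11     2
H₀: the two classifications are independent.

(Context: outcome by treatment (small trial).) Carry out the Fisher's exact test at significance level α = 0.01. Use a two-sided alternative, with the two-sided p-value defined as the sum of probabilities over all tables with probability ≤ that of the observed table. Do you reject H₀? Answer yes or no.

reject H₀: no

Margins: r₁=9, r₂=13, c₁=16, c₂=6, n=22
p_obs = C(9,5)·C(13,11)/C(22,16); sum pmf over tables with pmf ≤ p_obs
p-value (two-sided) = 0.17780
At α=0.01: p ≥ α → fail to reject H₀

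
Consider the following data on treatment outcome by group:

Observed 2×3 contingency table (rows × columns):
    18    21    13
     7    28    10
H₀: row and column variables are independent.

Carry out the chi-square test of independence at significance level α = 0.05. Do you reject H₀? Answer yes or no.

Row totals [52, 45], col totals [25, 49, 23], n=97
χ² = (18−13.40)²/13.40 + (21−26.27)²/26.27 + (13−12.33)²/12.33 + (7−11.60)²/11.60 + (28−22.73)²/22.73 + (10−10.67)²/10.67 = 5.7561
df = 2
p-value (upper-tail) = 0.05624
At α=0.05: p ≥ α → fail to reject H₀

reject H₀: no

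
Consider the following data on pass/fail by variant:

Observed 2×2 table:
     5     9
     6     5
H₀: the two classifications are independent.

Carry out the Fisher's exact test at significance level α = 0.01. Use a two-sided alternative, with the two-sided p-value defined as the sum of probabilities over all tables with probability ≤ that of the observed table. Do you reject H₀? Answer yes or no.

Margins: r₁=14, r₂=11, c₁=11, c₂=14, n=25
p_obs = C(14,5)·C(11,6)/C(25,11); sum pmf over tables with pmf ≤ p_obs
p-value (two-sided) = 0.43466
At α=0.01: p ≥ α → fail to reject H₀

reject H₀: no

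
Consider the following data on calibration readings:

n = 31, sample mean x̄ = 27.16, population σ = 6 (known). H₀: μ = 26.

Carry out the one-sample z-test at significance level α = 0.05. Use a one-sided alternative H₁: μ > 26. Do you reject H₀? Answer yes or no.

reject H₀: no

SE = σ/√n = 6/√31 = 1.0776
z = (x̄−μ₀)/SE = (27.16−26)/1.0776 = 1.0764
p-value (one-sided, H₁ greater) = 0.14087
At α=0.05: p ≥ α → fail to reject H₀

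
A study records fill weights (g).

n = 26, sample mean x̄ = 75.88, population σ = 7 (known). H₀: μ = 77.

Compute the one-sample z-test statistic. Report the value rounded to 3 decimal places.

SE = σ/√n = 7/√26 = 1.3728
z = (x̄−μ₀)/SE = (75.88−77)/1.3728 = -0.8158

test statistic = -0.816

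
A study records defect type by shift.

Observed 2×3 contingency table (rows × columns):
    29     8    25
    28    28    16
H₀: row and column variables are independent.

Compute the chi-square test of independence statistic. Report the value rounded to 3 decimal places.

test statistic = 12.427

Row totals [62, 72], col totals [57, 36, 41], n=134
χ² = (29−26.37)²/26.37 + (8−16.66)²/16.66 + (25−18.97)²/18.97 + (28−30.63)²/30.63 + (28−19.34)²/19.34 + (16−22.03)²/22.03 = 12.4272
df = 2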